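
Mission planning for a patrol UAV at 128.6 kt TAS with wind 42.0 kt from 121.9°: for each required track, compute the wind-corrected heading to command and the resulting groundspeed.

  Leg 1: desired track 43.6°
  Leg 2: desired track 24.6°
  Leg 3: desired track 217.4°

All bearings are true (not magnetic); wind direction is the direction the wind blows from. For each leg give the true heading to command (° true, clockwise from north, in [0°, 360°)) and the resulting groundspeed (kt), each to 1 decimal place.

Leg 1: desired track 43.6°; wind correction +18.7° → command heading 62.3°, groundspeed 113.3 kt
Leg 2: desired track 24.6°; wind correction +18.9° → command heading 43.5°, groundspeed 127.0 kt
Leg 3: desired track 217.4°; wind correction -19.0° → command heading 198.4°, groundspeed 125.6 kt

Leg 1: heading=62.3°, groundspeed=113.3 kt
Leg 2: heading=43.5°, groundspeed=127.0 kt
Leg 3: heading=198.4°, groundspeed=125.6 kt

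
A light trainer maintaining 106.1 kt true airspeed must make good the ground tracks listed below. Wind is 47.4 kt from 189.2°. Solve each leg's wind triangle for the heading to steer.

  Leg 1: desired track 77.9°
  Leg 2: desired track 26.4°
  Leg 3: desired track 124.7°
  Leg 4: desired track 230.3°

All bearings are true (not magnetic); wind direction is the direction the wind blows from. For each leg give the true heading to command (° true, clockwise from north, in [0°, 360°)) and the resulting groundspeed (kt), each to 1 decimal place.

Leg 1: desired track 77.9°; wind correction +24.6° → command heading 102.5°, groundspeed 113.7 kt
Leg 2: desired track 26.4°; wind correction +7.6° → command heading 34.0°, groundspeed 150.5 kt
Leg 3: desired track 124.7°; wind correction +23.8° → command heading 148.5°, groundspeed 76.7 kt
Leg 4: desired track 230.3°; wind correction -17.1° → command heading 213.2°, groundspeed 65.7 kt

Leg 1: heading=102.5°, groundspeed=113.7 kt
Leg 2: heading=34.0°, groundspeed=150.5 kt
Leg 3: heading=148.5°, groundspeed=76.7 kt
Leg 4: heading=213.2°, groundspeed=65.7 kt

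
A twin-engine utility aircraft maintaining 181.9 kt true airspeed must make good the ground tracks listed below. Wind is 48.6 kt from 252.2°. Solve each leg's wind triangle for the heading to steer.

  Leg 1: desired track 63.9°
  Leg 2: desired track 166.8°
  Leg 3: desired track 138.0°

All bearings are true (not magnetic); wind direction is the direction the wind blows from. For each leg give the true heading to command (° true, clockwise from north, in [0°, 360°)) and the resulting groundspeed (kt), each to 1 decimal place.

Leg 1: heading=61.7°, groundspeed=229.9 kt
Leg 2: heading=182.2°, groundspeed=171.4 kt
Leg 3: heading=152.1°, groundspeed=196.3 kt

Leg 1: desired track 63.9°; wind correction -2.2° → command heading 61.7°, groundspeed 229.9 kt
Leg 2: desired track 166.8°; wind correction +15.4° → command heading 182.2°, groundspeed 171.4 kt
Leg 3: desired track 138.0°; wind correction +14.1° → command heading 152.1°, groundspeed 196.3 kt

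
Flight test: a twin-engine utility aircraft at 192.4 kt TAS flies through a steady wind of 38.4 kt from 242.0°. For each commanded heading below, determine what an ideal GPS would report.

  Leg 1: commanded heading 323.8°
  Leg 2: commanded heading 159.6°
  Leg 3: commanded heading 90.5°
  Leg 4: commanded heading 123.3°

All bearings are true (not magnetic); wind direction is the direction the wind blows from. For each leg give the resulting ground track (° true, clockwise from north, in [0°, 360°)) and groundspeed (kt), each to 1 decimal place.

Leg 1: track=335.3°, groundspeed=190.7 kt
Leg 2: track=148.1°, groundspeed=191.1 kt
Leg 3: track=85.9°, groundspeed=226.9 kt
Leg 4: track=114.2°, groundspeed=213.5 kt

Leg 1: heading 323.8°; drift +11.5° → track 335.3°, groundspeed 190.7 kt
Leg 2: heading 159.6°; drift -11.5° → track 148.1°, groundspeed 191.1 kt
Leg 3: heading 90.5°; drift -4.6° → track 85.9°, groundspeed 226.9 kt
Leg 4: heading 123.3°; drift -9.1° → track 114.2°, groundspeed 213.5 kt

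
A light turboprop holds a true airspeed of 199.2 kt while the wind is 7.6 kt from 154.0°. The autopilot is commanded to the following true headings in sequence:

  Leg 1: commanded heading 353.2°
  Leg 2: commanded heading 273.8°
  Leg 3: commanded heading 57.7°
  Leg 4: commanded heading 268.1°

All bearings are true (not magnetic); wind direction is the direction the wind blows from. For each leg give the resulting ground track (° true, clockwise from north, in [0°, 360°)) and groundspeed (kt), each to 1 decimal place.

Leg 1: heading 353.2°; drift -0.7° → track 352.5°, groundspeed 206.4 kt
Leg 2: heading 273.8°; drift +1.9° → track 275.7°, groundspeed 203.1 kt
Leg 3: heading 57.7°; drift -2.2° → track 55.5°, groundspeed 200.2 kt
Leg 4: heading 268.1°; drift +2.0° → track 270.1°, groundspeed 202.4 kt

Leg 1: track=352.5°, groundspeed=206.4 kt
Leg 2: track=275.7°, groundspeed=203.1 kt
Leg 3: track=55.5°, groundspeed=200.2 kt
Leg 4: track=270.1°, groundspeed=202.4 kt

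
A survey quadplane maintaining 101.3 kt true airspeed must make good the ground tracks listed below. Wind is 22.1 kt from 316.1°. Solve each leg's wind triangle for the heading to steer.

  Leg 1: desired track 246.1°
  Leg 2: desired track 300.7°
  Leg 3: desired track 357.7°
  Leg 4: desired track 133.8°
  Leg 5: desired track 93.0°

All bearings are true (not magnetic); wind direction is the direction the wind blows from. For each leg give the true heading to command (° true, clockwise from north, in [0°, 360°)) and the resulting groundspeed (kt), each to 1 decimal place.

Leg 1: desired track 246.1°; wind correction +11.8° → command heading 257.9°, groundspeed 91.6 kt
Leg 2: desired track 300.7°; wind correction +3.3° → command heading 304.0°, groundspeed 79.8 kt
Leg 3: desired track 357.7°; wind correction -8.3° → command heading 349.4°, groundspeed 83.7 kt
Leg 4: desired track 133.8°; wind correction -0.5° → command heading 133.3°, groundspeed 123.4 kt
Leg 5: desired track 93.0°; wind correction -8.6° → command heading 84.4°, groundspeed 116.3 kt

Leg 1: heading=257.9°, groundspeed=91.6 kt
Leg 2: heading=304.0°, groundspeed=79.8 kt
Leg 3: heading=349.4°, groundspeed=83.7 kt
Leg 4: heading=133.3°, groundspeed=123.4 kt
Leg 5: heading=84.4°, groundspeed=116.3 kt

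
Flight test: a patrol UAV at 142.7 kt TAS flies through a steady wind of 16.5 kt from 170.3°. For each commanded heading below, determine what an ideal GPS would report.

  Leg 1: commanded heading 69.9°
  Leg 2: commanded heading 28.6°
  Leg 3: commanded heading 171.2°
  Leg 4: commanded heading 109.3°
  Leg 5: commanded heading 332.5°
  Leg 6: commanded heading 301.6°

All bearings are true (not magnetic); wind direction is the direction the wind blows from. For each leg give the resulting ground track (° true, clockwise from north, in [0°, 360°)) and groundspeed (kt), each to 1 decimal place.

Leg 1: track=63.5°, groundspeed=146.6 kt
Leg 2: track=24.8°, groundspeed=156.0 kt
Leg 3: track=171.3°, groundspeed=126.2 kt
Leg 4: track=103.2°, groundspeed=135.5 kt
Leg 5: track=334.3°, groundspeed=158.5 kt
Leg 6: track=306.2°, groundspeed=154.1 kt

Leg 1: heading 69.9°; drift -6.4° → track 63.5°, groundspeed 146.6 kt
Leg 2: heading 28.6°; drift -3.8° → track 24.8°, groundspeed 156.0 kt
Leg 3: heading 171.2°; drift +0.1° → track 171.3°, groundspeed 126.2 kt
Leg 4: heading 109.3°; drift -6.1° → track 103.2°, groundspeed 135.5 kt
Leg 5: heading 332.5°; drift +1.8° → track 334.3°, groundspeed 158.5 kt
Leg 6: heading 301.6°; drift +4.6° → track 306.2°, groundspeed 154.1 kt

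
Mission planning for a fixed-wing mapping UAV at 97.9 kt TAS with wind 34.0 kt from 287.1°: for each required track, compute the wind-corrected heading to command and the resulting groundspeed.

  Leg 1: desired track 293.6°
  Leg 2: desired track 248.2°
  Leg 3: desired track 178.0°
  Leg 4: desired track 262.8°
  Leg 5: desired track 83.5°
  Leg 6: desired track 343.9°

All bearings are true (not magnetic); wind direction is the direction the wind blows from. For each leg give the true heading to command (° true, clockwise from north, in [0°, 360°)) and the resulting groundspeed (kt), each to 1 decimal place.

Leg 1: desired track 293.6°; wind correction -2.3° → command heading 291.3°, groundspeed 64.0 kt
Leg 2: desired track 248.2°; wind correction +12.6° → command heading 260.8°, groundspeed 69.1 kt
Leg 3: desired track 178.0°; wind correction +19.2° → command heading 197.2°, groundspeed 103.6 kt
Leg 4: desired track 262.8°; wind correction +8.2° → command heading 271.0°, groundspeed 65.9 kt
Leg 5: desired track 83.5°; wind correction -8.0° → command heading 75.5°, groundspeed 128.1 kt
Leg 6: desired track 343.9°; wind correction -16.9° → command heading 327.0°, groundspeed 75.1 kt

Leg 1: heading=291.3°, groundspeed=64.0 kt
Leg 2: heading=260.8°, groundspeed=69.1 kt
Leg 3: heading=197.2°, groundspeed=103.6 kt
Leg 4: heading=271.0°, groundspeed=65.9 kt
Leg 5: heading=75.5°, groundspeed=128.1 kt
Leg 6: heading=327.0°, groundspeed=75.1 kt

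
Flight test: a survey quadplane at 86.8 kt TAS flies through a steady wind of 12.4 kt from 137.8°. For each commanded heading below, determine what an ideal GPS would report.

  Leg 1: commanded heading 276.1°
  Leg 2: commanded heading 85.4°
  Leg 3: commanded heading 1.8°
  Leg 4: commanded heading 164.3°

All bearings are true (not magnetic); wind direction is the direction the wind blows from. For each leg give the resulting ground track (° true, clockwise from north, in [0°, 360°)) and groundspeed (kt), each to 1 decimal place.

Leg 1: track=281.0°, groundspeed=96.4 kt
Leg 2: track=78.3°, groundspeed=79.8 kt
Leg 3: track=356.7°, groundspeed=96.1 kt
Leg 4: track=168.5°, groundspeed=75.9 kt

Leg 1: heading 276.1°; drift +4.9° → track 281.0°, groundspeed 96.4 kt
Leg 2: heading 85.4°; drift -7.1° → track 78.3°, groundspeed 79.8 kt
Leg 3: heading 1.8°; drift -5.1° → track 356.7°, groundspeed 96.1 kt
Leg 4: heading 164.3°; drift +4.2° → track 168.5°, groundspeed 75.9 kt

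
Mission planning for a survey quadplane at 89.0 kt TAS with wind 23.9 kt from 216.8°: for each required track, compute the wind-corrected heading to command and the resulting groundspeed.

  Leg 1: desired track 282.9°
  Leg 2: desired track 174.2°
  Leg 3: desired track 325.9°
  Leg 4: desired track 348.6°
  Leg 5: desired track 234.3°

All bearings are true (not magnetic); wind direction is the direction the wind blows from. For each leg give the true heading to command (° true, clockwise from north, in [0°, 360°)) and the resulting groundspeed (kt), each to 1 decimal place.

Leg 1: heading=268.7°, groundspeed=76.6 kt
Leg 2: heading=184.7°, groundspeed=69.9 kt
Leg 3: heading=311.2°, groundspeed=93.9 kt
Leg 4: heading=337.1°, groundspeed=103.1 kt
Leg 5: heading=229.7°, groundspeed=65.9 kt

Leg 1: desired track 282.9°; wind correction -14.2° → command heading 268.7°, groundspeed 76.6 kt
Leg 2: desired track 174.2°; wind correction +10.5° → command heading 184.7°, groundspeed 69.9 kt
Leg 3: desired track 325.9°; wind correction -14.7° → command heading 311.2°, groundspeed 93.9 kt
Leg 4: desired track 348.6°; wind correction -11.5° → command heading 337.1°, groundspeed 103.1 kt
Leg 5: desired track 234.3°; wind correction -4.6° → command heading 229.7°, groundspeed 65.9 kt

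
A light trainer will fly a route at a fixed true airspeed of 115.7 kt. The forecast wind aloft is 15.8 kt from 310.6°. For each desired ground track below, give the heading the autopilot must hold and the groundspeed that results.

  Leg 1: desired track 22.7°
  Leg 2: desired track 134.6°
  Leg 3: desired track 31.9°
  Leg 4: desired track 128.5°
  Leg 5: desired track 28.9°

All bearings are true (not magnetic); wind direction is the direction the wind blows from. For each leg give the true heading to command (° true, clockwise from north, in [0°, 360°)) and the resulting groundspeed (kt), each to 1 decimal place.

Leg 1: desired track 22.7°; wind correction -7.5° → command heading 15.2°, groundspeed 109.9 kt
Leg 2: desired track 134.6°; wind correction +0.5° → command heading 135.1°, groundspeed 131.5 kt
Leg 3: desired track 31.9°; wind correction -7.8° → command heading 24.1°, groundspeed 112.3 kt
Leg 4: desired track 128.5°; wind correction -0.3° → command heading 128.2°, groundspeed 131.5 kt
Leg 5: desired track 28.9°; wind correction -7.7° → command heading 21.2°, groundspeed 111.5 kt

Leg 1: heading=15.2°, groundspeed=109.9 kt
Leg 2: heading=135.1°, groundspeed=131.5 kt
Leg 3: heading=24.1°, groundspeed=112.3 kt
Leg 4: heading=128.2°, groundspeed=131.5 kt
Leg 5: heading=21.2°, groundspeed=111.5 kt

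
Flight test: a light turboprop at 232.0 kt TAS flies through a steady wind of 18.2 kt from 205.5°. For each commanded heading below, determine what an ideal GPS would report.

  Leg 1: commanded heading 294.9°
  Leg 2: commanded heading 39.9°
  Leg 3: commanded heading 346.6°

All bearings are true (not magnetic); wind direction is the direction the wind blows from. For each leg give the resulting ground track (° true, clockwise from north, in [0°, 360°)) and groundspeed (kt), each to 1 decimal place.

Leg 1: track=299.4°, groundspeed=232.5 kt
Leg 2: track=38.9°, groundspeed=249.7 kt
Leg 3: track=349.3°, groundspeed=246.4 kt

Leg 1: heading 294.9°; drift +4.5° → track 299.4°, groundspeed 232.5 kt
Leg 2: heading 39.9°; drift -1.0° → track 38.9°, groundspeed 249.7 kt
Leg 3: heading 346.6°; drift +2.7° → track 349.3°, groundspeed 246.4 kt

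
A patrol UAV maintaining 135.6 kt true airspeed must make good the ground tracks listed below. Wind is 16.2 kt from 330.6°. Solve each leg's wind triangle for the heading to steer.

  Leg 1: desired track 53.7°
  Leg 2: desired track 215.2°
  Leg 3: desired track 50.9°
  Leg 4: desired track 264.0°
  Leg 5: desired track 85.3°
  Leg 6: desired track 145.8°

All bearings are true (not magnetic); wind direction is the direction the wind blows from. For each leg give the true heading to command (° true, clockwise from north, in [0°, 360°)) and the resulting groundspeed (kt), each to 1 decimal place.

Leg 1: desired track 53.7°; wind correction -6.8° → command heading 46.9°, groundspeed 132.7 kt
Leg 2: desired track 215.2°; wind correction +6.2° → command heading 221.4°, groundspeed 141.8 kt
Leg 3: desired track 50.9°; wind correction -6.8° → command heading 44.1°, groundspeed 131.9 kt
Leg 4: desired track 264.0°; wind correction +6.3° → command heading 270.3°, groundspeed 128.3 kt
Leg 5: desired track 85.3°; wind correction -6.2° → command heading 79.1°, groundspeed 141.6 kt
Leg 6: desired track 145.8°; wind correction -0.6° → command heading 145.2°, groundspeed 151.7 kt

Leg 1: heading=46.9°, groundspeed=132.7 kt
Leg 2: heading=221.4°, groundspeed=141.8 kt
Leg 3: heading=44.1°, groundspeed=131.9 kt
Leg 4: heading=270.3°, groundspeed=128.3 kt
Leg 5: heading=79.1°, groundspeed=141.6 kt
Leg 6: heading=145.2°, groundspeed=151.7 kt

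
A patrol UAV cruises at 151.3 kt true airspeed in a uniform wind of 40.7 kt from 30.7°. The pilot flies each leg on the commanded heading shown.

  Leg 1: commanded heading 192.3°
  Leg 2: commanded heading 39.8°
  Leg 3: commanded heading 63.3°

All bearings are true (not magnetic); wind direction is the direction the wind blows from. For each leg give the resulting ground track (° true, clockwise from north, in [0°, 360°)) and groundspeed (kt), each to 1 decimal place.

Leg 1: track=196.2°, groundspeed=190.4 kt
Leg 2: track=43.1°, groundspeed=111.3 kt
Leg 3: track=73.9°, groundspeed=119.0 kt

Leg 1: heading 192.3°; drift +3.9° → track 196.2°, groundspeed 190.4 kt
Leg 2: heading 39.8°; drift +3.3° → track 43.1°, groundspeed 111.3 kt
Leg 3: heading 63.3°; drift +10.6° → track 73.9°, groundspeed 119.0 kt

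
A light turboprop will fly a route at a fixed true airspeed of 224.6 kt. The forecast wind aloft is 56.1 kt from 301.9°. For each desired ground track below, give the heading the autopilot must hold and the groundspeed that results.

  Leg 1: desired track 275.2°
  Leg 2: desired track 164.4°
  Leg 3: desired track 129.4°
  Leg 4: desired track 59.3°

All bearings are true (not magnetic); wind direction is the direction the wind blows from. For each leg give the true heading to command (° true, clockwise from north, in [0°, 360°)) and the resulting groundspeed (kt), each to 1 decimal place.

Leg 1: heading=281.6°, groundspeed=173.1 kt
Leg 2: heading=174.1°, groundspeed=262.7 kt
Leg 3: heading=131.3°, groundspeed=280.1 kt
Leg 4: heading=46.5°, groundspeed=244.8 kt

Leg 1: desired track 275.2°; wind correction +6.4° → command heading 281.6°, groundspeed 173.1 kt
Leg 2: desired track 164.4°; wind correction +9.7° → command heading 174.1°, groundspeed 262.7 kt
Leg 3: desired track 129.4°; wind correction +1.9° → command heading 131.3°, groundspeed 280.1 kt
Leg 4: desired track 59.3°; wind correction -12.8° → command heading 46.5°, groundspeed 244.8 kt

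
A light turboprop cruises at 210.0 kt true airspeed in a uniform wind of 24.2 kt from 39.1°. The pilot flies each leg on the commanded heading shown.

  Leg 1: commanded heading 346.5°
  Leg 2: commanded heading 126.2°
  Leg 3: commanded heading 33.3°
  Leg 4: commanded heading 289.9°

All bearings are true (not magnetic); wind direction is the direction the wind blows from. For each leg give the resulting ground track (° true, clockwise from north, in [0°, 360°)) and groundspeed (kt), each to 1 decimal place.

Leg 1: track=340.9°, groundspeed=196.2 kt
Leg 2: track=132.8°, groundspeed=210.2 kt
Leg 3: track=32.5°, groundspeed=185.9 kt
Leg 4: track=283.9°, groundspeed=219.2 kt

Leg 1: heading 346.5°; drift -5.6° → track 340.9°, groundspeed 196.2 kt
Leg 2: heading 126.2°; drift +6.6° → track 132.8°, groundspeed 210.2 kt
Leg 3: heading 33.3°; drift -0.8° → track 32.5°, groundspeed 185.9 kt
Leg 4: heading 289.9°; drift -6.0° → track 283.9°, groundspeed 219.2 kt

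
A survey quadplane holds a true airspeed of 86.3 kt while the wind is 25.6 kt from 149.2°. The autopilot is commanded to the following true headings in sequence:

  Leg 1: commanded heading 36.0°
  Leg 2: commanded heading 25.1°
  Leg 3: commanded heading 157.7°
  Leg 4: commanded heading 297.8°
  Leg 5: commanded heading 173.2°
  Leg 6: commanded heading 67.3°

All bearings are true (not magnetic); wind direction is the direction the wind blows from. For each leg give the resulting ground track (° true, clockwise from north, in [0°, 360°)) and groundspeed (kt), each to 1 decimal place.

Leg 1: track=22.3°, groundspeed=99.2 kt
Leg 2: track=13.2°, groundspeed=102.9 kt
Leg 3: track=161.3°, groundspeed=61.1 kt
Leg 4: track=304.8°, groundspeed=109.0 kt
Leg 5: track=182.6°, groundspeed=63.8 kt
Leg 6: track=50.3°, groundspeed=86.5 kt

Leg 1: heading 36.0°; drift -13.7° → track 22.3°, groundspeed 99.2 kt
Leg 2: heading 25.1°; drift -11.9° → track 13.2°, groundspeed 102.9 kt
Leg 3: heading 157.7°; drift +3.6° → track 161.3°, groundspeed 61.1 kt
Leg 4: heading 297.8°; drift +7.0° → track 304.8°, groundspeed 109.0 kt
Leg 5: heading 173.2°; drift +9.4° → track 182.6°, groundspeed 63.8 kt
Leg 6: heading 67.3°; drift -17.0° → track 50.3°, groundspeed 86.5 kt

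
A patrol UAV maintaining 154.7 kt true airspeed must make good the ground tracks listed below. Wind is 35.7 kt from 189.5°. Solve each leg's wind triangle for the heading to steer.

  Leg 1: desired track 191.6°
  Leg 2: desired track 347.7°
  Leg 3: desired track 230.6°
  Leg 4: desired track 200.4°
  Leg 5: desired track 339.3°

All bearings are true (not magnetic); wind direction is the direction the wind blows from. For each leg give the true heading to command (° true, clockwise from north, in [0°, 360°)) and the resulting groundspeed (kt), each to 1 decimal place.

Leg 1: heading=191.1°, groundspeed=119.0 kt
Leg 2: heading=342.8°, groundspeed=187.3 kt
Leg 3: heading=221.9°, groundspeed=126.0 kt
Leg 4: heading=197.9°, groundspeed=119.5 kt
Leg 5: heading=332.6°, groundspeed=184.5 kt

Leg 1: desired track 191.6°; wind correction -0.5° → command heading 191.1°, groundspeed 119.0 kt
Leg 2: desired track 347.7°; wind correction -4.9° → command heading 342.8°, groundspeed 187.3 kt
Leg 3: desired track 230.6°; wind correction -8.7° → command heading 221.9°, groundspeed 126.0 kt
Leg 4: desired track 200.4°; wind correction -2.5° → command heading 197.9°, groundspeed 119.5 kt
Leg 5: desired track 339.3°; wind correction -6.7° → command heading 332.6°, groundspeed 184.5 kt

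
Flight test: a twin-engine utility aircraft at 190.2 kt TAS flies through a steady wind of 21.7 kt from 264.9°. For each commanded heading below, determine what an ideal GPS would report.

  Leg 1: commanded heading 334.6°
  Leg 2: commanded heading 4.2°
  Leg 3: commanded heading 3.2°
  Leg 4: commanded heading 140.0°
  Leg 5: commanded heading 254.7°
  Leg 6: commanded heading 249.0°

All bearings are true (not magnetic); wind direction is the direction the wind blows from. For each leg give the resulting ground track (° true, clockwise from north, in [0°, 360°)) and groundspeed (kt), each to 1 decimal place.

Leg 1: track=341.0°, groundspeed=183.8 kt
Leg 2: track=10.5°, groundspeed=194.9 kt
Leg 3: track=9.5°, groundspeed=194.5 kt
Leg 4: track=135.0°, groundspeed=203.4 kt
Leg 5: track=253.4°, groundspeed=168.9 kt
Leg 6: track=247.0°, groundspeed=169.4 kt

Leg 1: heading 334.6°; drift +6.4° → track 341.0°, groundspeed 183.8 kt
Leg 2: heading 4.2°; drift +6.3° → track 10.5°, groundspeed 194.9 kt
Leg 3: heading 3.2°; drift +6.3° → track 9.5°, groundspeed 194.5 kt
Leg 4: heading 140.0°; drift -5.0° → track 135.0°, groundspeed 203.4 kt
Leg 5: heading 254.7°; drift -1.3° → track 253.4°, groundspeed 168.9 kt
Leg 6: heading 249.0°; drift -2.0° → track 247.0°, groundspeed 169.4 kt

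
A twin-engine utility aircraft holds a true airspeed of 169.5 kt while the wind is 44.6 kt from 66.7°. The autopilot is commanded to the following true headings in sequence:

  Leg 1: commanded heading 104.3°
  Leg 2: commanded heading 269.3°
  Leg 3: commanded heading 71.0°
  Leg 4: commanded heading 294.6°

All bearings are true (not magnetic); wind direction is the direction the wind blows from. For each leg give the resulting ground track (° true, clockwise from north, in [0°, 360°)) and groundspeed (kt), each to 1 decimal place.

Leg 1: heading 104.3°; drift +11.5° → track 115.8°, groundspeed 136.9 kt
Leg 2: heading 269.3°; drift -4.7° → track 264.6°, groundspeed 211.4 kt
Leg 3: heading 71.0°; drift +1.5° → track 72.5°, groundspeed 125.1 kt
Leg 4: heading 294.6°; drift -9.4° → track 285.2°, groundspeed 202.1 kt

Leg 1: track=115.8°, groundspeed=136.9 kt
Leg 2: track=264.6°, groundspeed=211.4 kt
Leg 3: track=72.5°, groundspeed=125.1 kt
Leg 4: track=285.2°, groundspeed=202.1 kt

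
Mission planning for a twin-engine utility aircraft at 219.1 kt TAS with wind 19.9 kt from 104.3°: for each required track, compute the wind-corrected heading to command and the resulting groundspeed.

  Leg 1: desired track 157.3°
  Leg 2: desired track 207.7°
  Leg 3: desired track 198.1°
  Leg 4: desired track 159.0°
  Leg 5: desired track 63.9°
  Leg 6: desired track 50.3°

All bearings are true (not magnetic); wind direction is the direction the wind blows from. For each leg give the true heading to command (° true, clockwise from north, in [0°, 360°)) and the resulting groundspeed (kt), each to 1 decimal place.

Leg 1: desired track 157.3°; wind correction -4.2° → command heading 153.1°, groundspeed 206.5 kt
Leg 2: desired track 207.7°; wind correction -5.1° → command heading 202.6°, groundspeed 222.9 kt
Leg 3: desired track 198.1°; wind correction -5.2° → command heading 192.9°, groundspeed 219.5 kt
Leg 4: desired track 159.0°; wind correction -4.3° → command heading 154.7°, groundspeed 207.0 kt
Leg 5: desired track 63.9°; wind correction +3.4° → command heading 67.3°, groundspeed 203.6 kt
Leg 6: desired track 50.3°; wind correction +4.2° → command heading 54.5°, groundspeed 206.8 kt

Leg 1: heading=153.1°, groundspeed=206.5 kt
Leg 2: heading=202.6°, groundspeed=222.9 kt
Leg 3: heading=192.9°, groundspeed=219.5 kt
Leg 4: heading=154.7°, groundspeed=207.0 kt
Leg 5: heading=67.3°, groundspeed=203.6 kt
Leg 6: heading=54.5°, groundspeed=206.8 kt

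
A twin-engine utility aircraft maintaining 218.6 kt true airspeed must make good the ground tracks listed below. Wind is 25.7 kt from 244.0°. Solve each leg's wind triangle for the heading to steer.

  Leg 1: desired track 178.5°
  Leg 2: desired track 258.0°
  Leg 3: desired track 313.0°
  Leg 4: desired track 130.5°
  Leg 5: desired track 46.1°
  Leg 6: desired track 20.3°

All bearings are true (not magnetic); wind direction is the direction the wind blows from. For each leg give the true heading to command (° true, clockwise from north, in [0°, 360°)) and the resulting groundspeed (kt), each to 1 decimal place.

Leg 1: heading=184.6°, groundspeed=206.7 kt
Leg 2: heading=256.4°, groundspeed=193.6 kt
Leg 3: heading=306.7°, groundspeed=208.1 kt
Leg 4: heading=136.7°, groundspeed=227.6 kt
Leg 5: heading=44.0°, groundspeed=242.9 kt
Leg 6: heading=15.6°, groundspeed=236.5 kt

Leg 1: desired track 178.5°; wind correction +6.1° → command heading 184.6°, groundspeed 206.7 kt
Leg 2: desired track 258.0°; wind correction -1.6° → command heading 256.4°, groundspeed 193.6 kt
Leg 3: desired track 313.0°; wind correction -6.3° → command heading 306.7°, groundspeed 208.1 kt
Leg 4: desired track 130.5°; wind correction +6.2° → command heading 136.7°, groundspeed 227.6 kt
Leg 5: desired track 46.1°; wind correction -2.1° → command heading 44.0°, groundspeed 242.9 kt
Leg 6: desired track 20.3°; wind correction -4.7° → command heading 15.6°, groundspeed 236.5 kt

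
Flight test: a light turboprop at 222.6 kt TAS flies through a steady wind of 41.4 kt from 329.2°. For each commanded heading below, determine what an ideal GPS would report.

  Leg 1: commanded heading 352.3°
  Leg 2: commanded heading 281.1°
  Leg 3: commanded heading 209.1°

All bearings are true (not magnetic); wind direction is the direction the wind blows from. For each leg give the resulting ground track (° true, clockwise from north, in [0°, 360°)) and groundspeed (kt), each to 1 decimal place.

Leg 1: track=357.3°, groundspeed=185.2 kt
Leg 2: track=272.1°, groundspeed=197.4 kt
Leg 3: track=200.7°, groundspeed=246.0 kt

Leg 1: heading 352.3°; drift +5.0° → track 357.3°, groundspeed 185.2 kt
Leg 2: heading 281.1°; drift -9.0° → track 272.1°, groundspeed 197.4 kt
Leg 3: heading 209.1°; drift -8.4° → track 200.7°, groundspeed 246.0 kt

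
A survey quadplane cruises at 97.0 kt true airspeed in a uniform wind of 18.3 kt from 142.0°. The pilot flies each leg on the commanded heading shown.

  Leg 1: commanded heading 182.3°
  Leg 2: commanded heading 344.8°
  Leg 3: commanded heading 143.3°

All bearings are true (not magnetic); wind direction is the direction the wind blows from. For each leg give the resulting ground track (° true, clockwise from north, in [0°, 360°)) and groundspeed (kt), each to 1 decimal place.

Leg 1: heading 182.3°; drift +8.1° → track 190.4°, groundspeed 83.9 kt
Leg 2: heading 344.8°; drift -3.6° → track 341.2°, groundspeed 114.1 kt
Leg 3: heading 143.3°; drift +0.3° → track 143.6°, groundspeed 78.7 kt

Leg 1: track=190.4°, groundspeed=83.9 kt
Leg 2: track=341.2°, groundspeed=114.1 kt
Leg 3: track=143.6°, groundspeed=78.7 kt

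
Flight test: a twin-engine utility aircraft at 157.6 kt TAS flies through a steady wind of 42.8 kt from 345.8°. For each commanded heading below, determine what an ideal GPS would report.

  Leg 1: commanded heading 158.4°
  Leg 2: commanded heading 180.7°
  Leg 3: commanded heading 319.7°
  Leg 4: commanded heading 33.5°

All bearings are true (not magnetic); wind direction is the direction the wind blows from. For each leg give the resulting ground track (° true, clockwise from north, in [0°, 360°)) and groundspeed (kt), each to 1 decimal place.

Leg 1: heading 158.4°; drift +1.6° → track 160.0°, groundspeed 200.1 kt
Leg 2: heading 180.7°; drift -3.2° → track 177.5°, groundspeed 199.3 kt
Leg 3: heading 319.7°; drift -9.0° → track 310.7°, groundspeed 120.6 kt
Leg 4: heading 33.5°; drift +13.8° → track 47.3°, groundspeed 132.6 kt

Leg 1: track=160.0°, groundspeed=200.1 kt
Leg 2: track=177.5°, groundspeed=199.3 kt
Leg 3: track=310.7°, groundspeed=120.6 kt
Leg 4: track=47.3°, groundspeed=132.6 kt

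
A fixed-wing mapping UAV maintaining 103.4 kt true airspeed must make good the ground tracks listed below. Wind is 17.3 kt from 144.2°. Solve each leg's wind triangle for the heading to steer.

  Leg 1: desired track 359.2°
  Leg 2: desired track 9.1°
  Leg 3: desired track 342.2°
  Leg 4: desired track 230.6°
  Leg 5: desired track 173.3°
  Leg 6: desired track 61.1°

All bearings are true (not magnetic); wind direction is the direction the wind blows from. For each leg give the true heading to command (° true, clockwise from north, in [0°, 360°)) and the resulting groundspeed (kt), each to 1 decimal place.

Leg 1: heading=4.7°, groundspeed=117.1 kt
Leg 2: heading=15.9°, groundspeed=114.9 kt
Leg 3: heading=345.2°, groundspeed=119.7 kt
Leg 4: heading=221.0°, groundspeed=100.9 kt
Leg 5: heading=168.6°, groundspeed=87.9 kt
Leg 6: heading=70.7°, groundspeed=99.9 kt

Leg 1: desired track 359.2°; wind correction +5.5° → command heading 4.7°, groundspeed 117.1 kt
Leg 2: desired track 9.1°; wind correction +6.8° → command heading 15.9°, groundspeed 114.9 kt
Leg 3: desired track 342.2°; wind correction +3.0° → command heading 345.2°, groundspeed 119.7 kt
Leg 4: desired track 230.6°; wind correction -9.6° → command heading 221.0°, groundspeed 100.9 kt
Leg 5: desired track 173.3°; wind correction -4.7° → command heading 168.6°, groundspeed 87.9 kt
Leg 6: desired track 61.1°; wind correction +9.6° → command heading 70.7°, groundspeed 99.9 kt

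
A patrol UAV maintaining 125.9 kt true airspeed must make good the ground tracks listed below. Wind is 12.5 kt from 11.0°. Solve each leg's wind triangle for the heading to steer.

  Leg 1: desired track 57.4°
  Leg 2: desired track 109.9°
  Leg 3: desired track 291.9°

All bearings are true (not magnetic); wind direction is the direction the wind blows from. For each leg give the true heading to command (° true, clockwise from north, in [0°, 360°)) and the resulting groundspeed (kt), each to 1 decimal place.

Leg 1: heading=53.3°, groundspeed=117.0 kt
Leg 2: heading=104.3°, groundspeed=127.2 kt
Leg 3: heading=297.5°, groundspeed=122.9 kt

Leg 1: desired track 57.4°; wind correction -4.1° → command heading 53.3°, groundspeed 117.0 kt
Leg 2: desired track 109.9°; wind correction -5.6° → command heading 104.3°, groundspeed 127.2 kt
Leg 3: desired track 291.9°; wind correction +5.6° → command heading 297.5°, groundspeed 122.9 kt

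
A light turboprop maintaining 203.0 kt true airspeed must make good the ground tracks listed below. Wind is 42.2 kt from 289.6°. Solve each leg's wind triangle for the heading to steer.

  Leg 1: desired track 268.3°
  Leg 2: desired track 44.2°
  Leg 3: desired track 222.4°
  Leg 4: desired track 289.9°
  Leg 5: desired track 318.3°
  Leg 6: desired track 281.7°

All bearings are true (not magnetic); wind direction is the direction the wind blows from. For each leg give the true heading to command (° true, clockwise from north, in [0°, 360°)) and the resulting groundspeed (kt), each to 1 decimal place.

Leg 1: heading=272.6°, groundspeed=163.1 kt
Leg 2: heading=33.3°, groundspeed=216.9 kt
Leg 3: heading=233.4°, groundspeed=182.9 kt
Leg 4: heading=289.8°, groundspeed=160.8 kt
Leg 5: heading=312.6°, groundspeed=165.0 kt
Leg 6: heading=283.3°, groundspeed=161.1 kt

Leg 1: desired track 268.3°; wind correction +4.3° → command heading 272.6°, groundspeed 163.1 kt
Leg 2: desired track 44.2°; wind correction -10.9° → command heading 33.3°, groundspeed 216.9 kt
Leg 3: desired track 222.4°; wind correction +11.0° → command heading 233.4°, groundspeed 182.9 kt
Leg 4: desired track 289.9°; wind correction -0.1° → command heading 289.8°, groundspeed 160.8 kt
Leg 5: desired track 318.3°; wind correction -5.7° → command heading 312.6°, groundspeed 165.0 kt
Leg 6: desired track 281.7°; wind correction +1.6° → command heading 283.3°, groundspeed 161.1 kt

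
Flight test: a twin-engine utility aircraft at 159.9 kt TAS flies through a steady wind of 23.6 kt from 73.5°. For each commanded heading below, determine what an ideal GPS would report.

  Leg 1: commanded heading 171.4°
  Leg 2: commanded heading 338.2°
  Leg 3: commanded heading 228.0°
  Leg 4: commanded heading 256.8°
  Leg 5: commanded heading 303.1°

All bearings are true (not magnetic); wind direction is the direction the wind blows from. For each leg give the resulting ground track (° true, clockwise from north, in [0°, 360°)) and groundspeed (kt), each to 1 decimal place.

Leg 1: track=179.6°, groundspeed=164.8 kt
Leg 2: track=330.0°, groundspeed=163.8 kt
Leg 3: track=231.2°, groundspeed=181.5 kt
Leg 4: track=256.4°, groundspeed=183.5 kt
Leg 5: track=297.2°, groundspeed=176.1 kt

Leg 1: heading 171.4°; drift +8.2° → track 179.6°, groundspeed 164.8 kt
Leg 2: heading 338.2°; drift -8.2° → track 330.0°, groundspeed 163.8 kt
Leg 3: heading 228.0°; drift +3.2° → track 231.2°, groundspeed 181.5 kt
Leg 4: heading 256.8°; drift -0.4° → track 256.4°, groundspeed 183.5 kt
Leg 5: heading 303.1°; drift -5.9° → track 297.2°, groundspeed 176.1 kt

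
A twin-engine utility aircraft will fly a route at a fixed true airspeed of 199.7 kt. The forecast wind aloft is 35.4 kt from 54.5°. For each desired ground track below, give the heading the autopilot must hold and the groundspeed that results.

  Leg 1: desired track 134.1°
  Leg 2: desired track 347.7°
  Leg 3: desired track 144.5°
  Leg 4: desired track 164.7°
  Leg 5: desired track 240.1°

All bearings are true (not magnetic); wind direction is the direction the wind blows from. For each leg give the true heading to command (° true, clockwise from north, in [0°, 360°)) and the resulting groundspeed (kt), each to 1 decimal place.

Leg 1: desired track 134.1°; wind correction -10.0° → command heading 124.1°, groundspeed 190.3 kt
Leg 2: desired track 347.7°; wind correction +9.4° → command heading 357.1°, groundspeed 183.1 kt
Leg 3: desired track 144.5°; wind correction -10.2° → command heading 134.3°, groundspeed 196.5 kt
Leg 4: desired track 164.7°; wind correction -9.6° → command heading 155.1°, groundspeed 209.1 kt
Leg 5: desired track 240.1°; wind correction +1.0° → command heading 241.1°, groundspeed 234.9 kt

Leg 1: heading=124.1°, groundspeed=190.3 kt
Leg 2: heading=357.1°, groundspeed=183.1 kt
Leg 3: heading=134.3°, groundspeed=196.5 kt
Leg 4: heading=155.1°, groundspeed=209.1 kt
Leg 5: heading=241.1°, groundspeed=234.9 kt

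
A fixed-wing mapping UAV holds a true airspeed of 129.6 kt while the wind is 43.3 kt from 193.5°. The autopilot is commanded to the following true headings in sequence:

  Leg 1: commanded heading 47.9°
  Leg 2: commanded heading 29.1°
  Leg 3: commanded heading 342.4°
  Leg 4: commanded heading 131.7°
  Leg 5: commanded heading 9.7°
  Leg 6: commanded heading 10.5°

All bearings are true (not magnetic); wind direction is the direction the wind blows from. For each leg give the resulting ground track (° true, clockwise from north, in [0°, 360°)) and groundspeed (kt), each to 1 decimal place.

Leg 1: track=39.5°, groundspeed=167.1 kt
Leg 2: track=25.2°, groundspeed=171.7 kt
Leg 3: track=350.0°, groundspeed=168.2 kt
Leg 4: track=112.4°, groundspeed=115.6 kt
Leg 5: track=10.7°, groundspeed=172.8 kt
Leg 6: track=11.3°, groundspeed=172.9 kt

Leg 1: heading 47.9°; drift -8.4° → track 39.5°, groundspeed 167.1 kt
Leg 2: heading 29.1°; drift -3.9° → track 25.2°, groundspeed 171.7 kt
Leg 3: heading 342.4°; drift +7.6° → track 350.0°, groundspeed 168.2 kt
Leg 4: heading 131.7°; drift -19.3° → track 112.4°, groundspeed 115.6 kt
Leg 5: heading 9.7°; drift +1.0° → track 10.7°, groundspeed 172.8 kt
Leg 6: heading 10.5°; drift +0.8° → track 11.3°, groundspeed 172.9 kt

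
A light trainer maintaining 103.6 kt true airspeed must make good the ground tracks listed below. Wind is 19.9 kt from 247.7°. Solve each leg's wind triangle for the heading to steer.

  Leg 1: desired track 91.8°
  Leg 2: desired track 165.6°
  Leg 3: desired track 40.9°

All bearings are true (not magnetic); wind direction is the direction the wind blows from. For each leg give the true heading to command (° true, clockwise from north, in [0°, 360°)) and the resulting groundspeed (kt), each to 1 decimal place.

Leg 1: heading=96.3°, groundspeed=121.4 kt
Leg 2: heading=176.6°, groundspeed=99.0 kt
Leg 3: heading=35.9°, groundspeed=121.0 kt

Leg 1: desired track 91.8°; wind correction +4.5° → command heading 96.3°, groundspeed 121.4 kt
Leg 2: desired track 165.6°; wind correction +11.0° → command heading 176.6°, groundspeed 99.0 kt
Leg 3: desired track 40.9°; wind correction -5.0° → command heading 35.9°, groundspeed 121.0 kt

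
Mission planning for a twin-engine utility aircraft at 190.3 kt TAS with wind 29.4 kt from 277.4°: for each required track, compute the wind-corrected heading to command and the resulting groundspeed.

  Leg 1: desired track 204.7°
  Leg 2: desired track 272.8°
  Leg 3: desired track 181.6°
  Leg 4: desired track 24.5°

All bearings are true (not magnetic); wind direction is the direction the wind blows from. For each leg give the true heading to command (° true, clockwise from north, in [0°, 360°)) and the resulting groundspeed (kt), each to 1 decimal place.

Leg 1: heading=213.2°, groundspeed=179.5 kt
Leg 2: heading=273.5°, groundspeed=161.0 kt
Leg 3: heading=190.4°, groundspeed=191.0 kt
Leg 4: heading=16.0°, groundspeed=196.9 kt

Leg 1: desired track 204.7°; wind correction +8.5° → command heading 213.2°, groundspeed 179.5 kt
Leg 2: desired track 272.8°; wind correction +0.7° → command heading 273.5°, groundspeed 161.0 kt
Leg 3: desired track 181.6°; wind correction +8.8° → command heading 190.4°, groundspeed 191.0 kt
Leg 4: desired track 24.5°; wind correction -8.5° → command heading 16.0°, groundspeed 196.9 kt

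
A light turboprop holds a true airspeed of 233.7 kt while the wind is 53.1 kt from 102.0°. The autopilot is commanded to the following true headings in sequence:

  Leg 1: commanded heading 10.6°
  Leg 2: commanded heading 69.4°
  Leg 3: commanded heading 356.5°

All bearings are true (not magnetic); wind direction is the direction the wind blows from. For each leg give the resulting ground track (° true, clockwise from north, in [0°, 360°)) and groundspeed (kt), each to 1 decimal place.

Leg 1: track=357.9°, groundspeed=240.9 kt
Leg 2: track=60.8°, groundspeed=191.1 kt
Leg 3: track=344.8°, groundspeed=253.1 kt

Leg 1: heading 10.6°; drift -12.7° → track 357.9°, groundspeed 240.9 kt
Leg 2: heading 69.4°; drift -8.6° → track 60.8°, groundspeed 191.1 kt
Leg 3: heading 356.5°; drift -11.7° → track 344.8°, groundspeed 253.1 kt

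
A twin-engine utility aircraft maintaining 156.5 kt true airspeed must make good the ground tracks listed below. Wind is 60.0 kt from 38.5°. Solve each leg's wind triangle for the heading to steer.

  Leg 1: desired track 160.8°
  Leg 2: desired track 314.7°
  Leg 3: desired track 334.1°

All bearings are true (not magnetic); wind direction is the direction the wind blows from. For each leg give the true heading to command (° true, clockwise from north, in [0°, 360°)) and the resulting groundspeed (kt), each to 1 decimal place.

Leg 1: desired track 160.8°; wind correction -18.9° → command heading 141.9°, groundspeed 180.1 kt
Leg 2: desired track 314.7°; wind correction +22.4° → command heading 337.1°, groundspeed 138.2 kt
Leg 3: desired track 334.1°; wind correction +20.2° → command heading 354.3°, groundspeed 120.9 kt

Leg 1: heading=141.9°, groundspeed=180.1 kt
Leg 2: heading=337.1°, groundspeed=138.2 kt
Leg 3: heading=354.3°, groundspeed=120.9 kt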